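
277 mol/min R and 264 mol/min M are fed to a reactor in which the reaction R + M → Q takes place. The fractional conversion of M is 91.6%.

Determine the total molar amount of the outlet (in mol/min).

299 mol/min

M reacted = 0.916 × 264 = 241.8 mol/min; ν_M = −1, so ξ = 241.8/1 = 241.8 mol/min.
Outlet amounts (n = n₀ + ν ξ):
  R: 277 − 1(241.8) = 35.18
  M: 264 − 1(241.8) = 22.18
  Q: 0 + 1(241.8) = 241.8
Total out = 35.18 + 22.18 + 241.8 = 299.2 mol/min.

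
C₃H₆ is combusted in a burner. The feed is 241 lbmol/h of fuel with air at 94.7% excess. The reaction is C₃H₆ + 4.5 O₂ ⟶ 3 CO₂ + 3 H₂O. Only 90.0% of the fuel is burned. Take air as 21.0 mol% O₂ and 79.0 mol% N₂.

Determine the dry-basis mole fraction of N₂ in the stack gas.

0.814

Stoichiometric O₂ = 4.5 × 241 = 1084 lbmol/h; O₂ fed = 1084 × 1.947 = 2112 lbmol/h.
N₂ fed = 2112 × 79/21 = 7943 lbmol/h.
Fuel reacted = 0.9 × 241 → ξ = 216.9 lbmol/h.
Outlet (n = n₀ + ν ξ):
  C₃H₆: 241 − 1(216.9) = 24.1
  O₂: 2112 − 4.5(216.9) = 1135
  N₂: 7943 (inert)
  CO₂: 0 + 3(216.9) = 650.7
  H₂O: 0 + 3(216.9) = 650.7
Dry total = 9754 lbmol/h; y_N₂ (dry) = 7943 / 9754 = 0.8144.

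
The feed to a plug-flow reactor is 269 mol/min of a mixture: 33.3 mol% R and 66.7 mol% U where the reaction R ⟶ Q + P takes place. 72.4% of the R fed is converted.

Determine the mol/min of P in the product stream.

64.9 mol/min

R reacted = 0.724 × 89.58 = 64.85 mol/min; ν_R = −1, so ξ = 64.85/1 = 64.85 mol/min.
Outlet amounts (n = n₀ + ν ξ):
  R: 89.58 − 1(64.85) = 24.72
  Q: 0 + 1(64.85) = 64.85
  P: 0 + 1(64.85) = 64.85
  U: 179.4 (inert)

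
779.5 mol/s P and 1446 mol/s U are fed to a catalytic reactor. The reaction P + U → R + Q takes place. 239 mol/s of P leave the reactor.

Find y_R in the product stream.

0.243

For P: n = n₀ − 1ξ → 239 = 779.5 − 1ξ, giving ξ = 540.5 mol/s.
Outlet amounts (n = n₀ + ν ξ):
  P: 779.5 − 1(540.5) = 239
  U: 1446 − 1(540.5) = 905.5
  R: 0 + 1(540.5) = 540.5
  Q: 0 + 1(540.5) = 540.5
Total out = 2226 mol/s; y_R = 540.5 / 2226 = 0.2429.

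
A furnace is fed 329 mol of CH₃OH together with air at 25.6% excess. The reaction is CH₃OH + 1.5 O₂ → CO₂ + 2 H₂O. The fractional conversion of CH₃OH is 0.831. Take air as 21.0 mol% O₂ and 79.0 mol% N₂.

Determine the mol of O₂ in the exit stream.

210 mol

Stoichiometric O₂ = 1.5 × 329 = 493.5 mol; O₂ fed = 493.5 × 1.256 = 619.8 mol.
N₂ fed = 619.8 × 79/21 = 2332 mol.
Fuel reacted = 0.831 × 329 → ξ = 273.4 mol.
Outlet (n = n₀ + ν ξ):
  CH₃OH: 329 − 1(273.4) = 55.6
  O₂: 619.8 − 1.5(273.4) = 209.7
  N₂: 2332 (inert)
  CO₂: 0 + 1(273.4) = 273.4
  H₂O: 0 + 2(273.4) = 546.8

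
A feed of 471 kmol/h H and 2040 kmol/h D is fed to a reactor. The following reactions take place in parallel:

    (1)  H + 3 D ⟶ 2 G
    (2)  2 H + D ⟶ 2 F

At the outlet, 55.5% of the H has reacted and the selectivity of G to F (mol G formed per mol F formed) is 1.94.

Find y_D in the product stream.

Conversion of H: H consumed = 0.555 × 471 = 261.4 kmol/h = 1ξ₁ + 2ξ₂.
Selectivity: 2ξ₁ / (2ξ₂) = 1.94 → ξ₁ = 1.94 ξ₂.
Substitute: (1·1.94 + 2) ξ₂ = 261.4 → ξ₂ = 66.35 kmol/h, ξ₁ = 128.7 kmol/h.
Outlet amounts (n = n₀ + Σ ν·ξ):
  H: 471 − 1(128.7) − 2(66.35) = 209.6
  D: 2040 − 3(128.7) − 1(66.35) = 1588
  G: 0 + 2(128.7) = 257.4
  F: 0 + 2(66.35) = 132.7
Total out = 2187 kmol/h; y_D = 1588 / 2187 = 0.7258.

0.726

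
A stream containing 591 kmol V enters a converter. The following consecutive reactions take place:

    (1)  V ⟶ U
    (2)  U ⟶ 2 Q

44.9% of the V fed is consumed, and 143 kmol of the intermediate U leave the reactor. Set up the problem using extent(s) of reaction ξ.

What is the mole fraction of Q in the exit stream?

0.343

Conversion of V: V consumed = 1ξ₁ = 0.449 × 591 → ξ₁ = 265.4 kmol.
U balance: n_U = 0 + 1ξ₁ − 1ξ₂ = 143 → ξ₂ = (1·265.4 − 143)/1 = 122.4 kmol.
Outlet amounts (n = n₀ + Σ ν·ξ):
  V: 591 − 1(265.4) = 325.6
  U: 0 + 1(265.4) − 1(122.4) = 143
  Q: 0 + 2(122.4) = 244.7
Total out = 713.4 kmol; y_Q = 244.7 / 713.4 = 0.3431.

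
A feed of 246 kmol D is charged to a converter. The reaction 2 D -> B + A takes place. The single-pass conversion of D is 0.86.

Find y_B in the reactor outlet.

D reacted = 0.86 × 246 = 211.6 kmol; ν_D = −2, so ξ = 211.6/2 = 105.8 kmol.
Outlet amounts (n = n₀ + ν ξ):
  D: 246 − 2(105.8) = 34.44
  B: 0 + 1(105.8) = 105.8
  A: 0 + 1(105.8) = 105.8
Total out = 246 kmol; y_B = 105.8 / 246 = 0.43.

0.43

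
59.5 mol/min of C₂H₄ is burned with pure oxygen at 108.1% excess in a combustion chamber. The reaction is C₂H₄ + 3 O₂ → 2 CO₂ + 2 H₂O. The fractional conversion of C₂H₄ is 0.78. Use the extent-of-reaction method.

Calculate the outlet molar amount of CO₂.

Stoichiometric O₂ = 3 × 59.5 = 178.5 mol/min; O₂ fed = 178.5 × 2.081 = 371.5 mol/min.
Fuel reacted = 0.78 × 59.5 → ξ = 46.41 mol/min.
Outlet (n = n₀ + ν ξ):
  C₂H₄: 59.5 − 1(46.41) = 13.09
  O₂: 371.5 − 3(46.41) = 232.2
  CO₂: 0 + 2(46.41) = 92.82
  H₂O: 0 + 2(46.41) = 92.82

92.8 mol/min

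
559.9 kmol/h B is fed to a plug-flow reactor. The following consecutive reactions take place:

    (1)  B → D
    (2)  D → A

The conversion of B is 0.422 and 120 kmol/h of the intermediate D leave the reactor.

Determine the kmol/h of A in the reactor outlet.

Conversion of B: B consumed = 1ξ₁ = 0.422 × 559.9 → ξ₁ = 236.3 kmol/h.
D balance: n_D = 0 + 1ξ₁ − 1ξ₂ = 120 → ξ₂ = (1·236.3 − 120)/1 = 116.3 kmol/h.
Outlet amounts (n = n₀ + Σ ν·ξ):
  B: 559.9 − 1(236.3) = 323.6
  D: 0 + 1(236.3) − 1(116.3) = 120
  A: 0 + 1(116.3) = 116.3

116 kmol/h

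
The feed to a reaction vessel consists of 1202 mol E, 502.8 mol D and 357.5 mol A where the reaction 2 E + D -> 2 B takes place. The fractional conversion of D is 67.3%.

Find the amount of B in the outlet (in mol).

D reacted = 0.673 × 502.8 = 338.4 mol; ν_D = −1, so ξ = 338.4/1 = 338.4 mol.
Outlet amounts (n = n₀ + ν ξ):
  E: 1202 − 2(338.4) = 525.2
  D: 502.8 − 1(338.4) = 164.4
  B: 0 + 2(338.4) = 676.8
  A: 357.5 (inert)

677 mol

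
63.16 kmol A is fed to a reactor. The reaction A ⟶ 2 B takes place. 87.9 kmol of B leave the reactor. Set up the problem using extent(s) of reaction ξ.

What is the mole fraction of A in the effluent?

0.179

For B: n = n₀ + 2ξ → 87.9 = 0 + 2ξ, giving ξ = 43.95 kmol.
Outlet amounts (n = n₀ + ν ξ):
  A: 63.16 − 1(43.95) = 19.21
  B: 0 + 2(43.95) = 87.9
Total out = 107.1 kmol; y_A = 19.21 / 107.1 = 0.1793.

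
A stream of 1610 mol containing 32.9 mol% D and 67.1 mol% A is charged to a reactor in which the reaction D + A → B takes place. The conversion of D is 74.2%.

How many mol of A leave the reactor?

687 mol

D reacted = 0.742 × 529.7 = 393 mol; ν_D = −1, so ξ = 393/1 = 393 mol.
Outlet amounts (n = n₀ + ν ξ):
  D: 529.7 − 1(393) = 136.7
  A: 1080 − 1(393) = 687.3
  B: 0 + 1(393) = 393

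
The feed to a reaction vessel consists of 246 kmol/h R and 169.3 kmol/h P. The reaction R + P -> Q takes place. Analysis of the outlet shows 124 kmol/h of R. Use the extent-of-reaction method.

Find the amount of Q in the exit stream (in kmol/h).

For R: n = n₀ − 1ξ → 124 = 246 − 1ξ, giving ξ = 122 kmol/h.
Outlet amounts (n = n₀ + ν ξ):
  R: 246 − 1(122) = 124
  P: 169.3 − 1(122) = 47.3
  Q: 0 + 1(122) = 122

122 kmol/h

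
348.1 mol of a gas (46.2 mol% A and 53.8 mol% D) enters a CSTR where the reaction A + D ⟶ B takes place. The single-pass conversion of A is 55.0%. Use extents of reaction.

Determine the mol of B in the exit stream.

88.5 mol

A reacted = 0.55 × 160.8 = 88.45 mol; ν_A = −1, so ξ = 88.45/1 = 88.45 mol.
Outlet amounts (n = n₀ + ν ξ):
  A: 160.8 − 1(88.45) = 72.37
  D: 187.3 − 1(88.45) = 98.83
  B: 0 + 1(88.45) = 88.45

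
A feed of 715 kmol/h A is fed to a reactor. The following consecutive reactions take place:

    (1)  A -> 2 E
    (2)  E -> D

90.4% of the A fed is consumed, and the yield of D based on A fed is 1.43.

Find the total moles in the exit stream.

Conversion of A: A consumed = 1ξ₁ = 0.904 × 715 → ξ₁ = 646.4 kmol/h.
Yield of D: 1ξ₂ / 715 = 1.43 → ξ₂ = 1022 kmol/h.
Outlet amounts (n = n₀ + Σ ν·ξ):
  A: 715 − 1(646.4) = 68.64
  E: 0 + 2(646.4) − 1(1022) = 270.3
  D: 0 + 1(1022) = 1022
Total out = 68.64 + 270.3 + 1022 = 1361 kmol/h.

1360 kmol/h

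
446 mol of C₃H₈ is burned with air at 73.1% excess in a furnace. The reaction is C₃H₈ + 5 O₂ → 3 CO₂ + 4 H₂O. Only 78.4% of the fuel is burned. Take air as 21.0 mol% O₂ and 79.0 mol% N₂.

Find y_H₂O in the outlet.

Stoichiometric O₂ = 5 × 446 = 2230 mol; O₂ fed = 2230 × 1.731 = 3860 mol.
N₂ fed = 3860 × 79/21 = 14520 mol.
Fuel reacted = 0.784 × 446 → ξ = 349.7 mol.
Outlet (n = n₀ + ν ξ):
  C₃H₈: 446 − 1(349.7) = 96.34
  O₂: 3860 − 5(349.7) = 2112
  N₂: 14520 (inert)
  CO₂: 0 + 3(349.7) = 1049
  H₂O: 0 + 4(349.7) = 1399
Total out = 19180 mol; y_H₂O = 1399 / 19180 = 0.07293.

0.0729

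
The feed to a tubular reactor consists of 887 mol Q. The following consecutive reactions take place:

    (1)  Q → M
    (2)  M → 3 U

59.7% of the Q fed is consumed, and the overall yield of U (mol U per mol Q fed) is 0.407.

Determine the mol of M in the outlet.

409 mol

Conversion of Q: Q consumed = 1ξ₁ = 0.597 × 887 → ξ₁ = 529.5 mol.
Yield of U: 3ξ₂ / 887 = 0.407 → ξ₂ = 120.3 mol.
Outlet amounts (n = n₀ + Σ ν·ξ):
  Q: 887 − 1(529.5) = 357.5
  M: 0 + 1(529.5) − 1(120.3) = 409.2
  U: 0 + 3(120.3) = 361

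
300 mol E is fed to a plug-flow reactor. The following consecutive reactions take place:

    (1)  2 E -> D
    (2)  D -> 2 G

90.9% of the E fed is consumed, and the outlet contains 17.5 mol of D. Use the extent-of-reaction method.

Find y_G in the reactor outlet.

0.841

Conversion of E: E consumed = 2ξ₁ = 0.909 × 300 → ξ₁ = 136.3 mol.
D balance: n_D = 0 + 1ξ₁ − 1ξ₂ = 17.5 → ξ₂ = (1·136.3 − 17.5)/1 = 118.8 mol.
Outlet amounts (n = n₀ + Σ ν·ξ):
  E: 300 − 2(136.3) = 27.3
  D: 0 + 1(136.3) − 1(118.8) = 17.5
  G: 0 + 2(118.8) = 237.7
Total out = 282.5 mol; y_G = 237.7 / 282.5 = 0.8414.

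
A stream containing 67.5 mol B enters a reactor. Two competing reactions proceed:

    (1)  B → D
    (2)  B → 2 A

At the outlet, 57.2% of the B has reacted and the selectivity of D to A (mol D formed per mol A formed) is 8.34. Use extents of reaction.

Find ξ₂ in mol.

ξ₂ = 2.18 mol

Conversion of B: B consumed = 0.572 × 67.5 = 38.61 mol = 1ξ₁ + 1ξ₂.
Selectivity: 1ξ₁ / (2ξ₂) = 8.34 → ξ₁ = 16.68 ξ₂.
Substitute: (1·16.68 + 1) ξ₂ = 38.61 → ξ₂ = 2.184 mol, ξ₁ = 36.43 mol.
Outlet amounts (n = n₀ + Σ ν·ξ):
  B: 67.5 − 1(36.43) − 1(2.184) = 28.89
  D: 0 + 1(36.43) = 36.43
  A: 0 + 2(2.184) = 4.368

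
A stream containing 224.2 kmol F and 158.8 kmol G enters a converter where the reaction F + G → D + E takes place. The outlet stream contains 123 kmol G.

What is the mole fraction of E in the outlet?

For G: n = n₀ − 1ξ → 123 = 158.8 − 1ξ, giving ξ = 35.8 kmol.
Outlet amounts (n = n₀ + ν ξ):
  F: 224.2 − 1(35.8) = 188.4
  G: 158.8 − 1(35.8) = 123
  D: 0 + 1(35.8) = 35.8
  E: 0 + 1(35.8) = 35.8
Total out = 383 kmol; y_E = 35.8 / 383 = 0.09347.

0.0935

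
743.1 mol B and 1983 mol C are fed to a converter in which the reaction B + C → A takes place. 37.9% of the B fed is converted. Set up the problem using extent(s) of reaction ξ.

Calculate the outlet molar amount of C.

1700 mol

B reacted = 0.379 × 743.1 = 281.6 mol; ν_B = −1, so ξ = 281.6/1 = 281.6 mol.
Outlet amounts (n = n₀ + ν ξ):
  B: 743.1 − 1(281.6) = 461.5
  C: 1983 − 1(281.6) = 1701
  A: 0 + 1(281.6) = 281.6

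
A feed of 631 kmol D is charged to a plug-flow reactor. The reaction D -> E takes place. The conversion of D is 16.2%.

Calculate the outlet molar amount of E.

D reacted = 0.162 × 631 = 102.2 kmol; ν_D = −1, so ξ = 102.2/1 = 102.2 kmol.
Outlet amounts (n = n₀ + ν ξ):
  D: 631 − 1(102.2) = 528.8
  E: 0 + 1(102.2) = 102.2

102 kmol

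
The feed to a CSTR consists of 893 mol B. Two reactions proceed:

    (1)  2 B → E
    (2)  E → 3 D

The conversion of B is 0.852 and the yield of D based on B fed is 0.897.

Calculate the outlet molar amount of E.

Conversion of B: B consumed = 2ξ₁ = 0.852 × 893 → ξ₁ = 380.4 mol.
Yield of D: 3ξ₂ / 893 = 0.897 → ξ₂ = 267 mol.
Outlet amounts (n = n₀ + Σ ν·ξ):
  B: 893 − 2(380.4) = 132.2
  E: 0 + 1(380.4) − 1(267) = 113.4
  D: 0 + 3(267) = 801

113 mol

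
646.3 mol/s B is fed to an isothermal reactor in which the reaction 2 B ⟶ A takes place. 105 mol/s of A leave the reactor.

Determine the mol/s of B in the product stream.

For A: n = n₀ + 1ξ → 105 = 0 + 1ξ, giving ξ = 105 mol/s.
Outlet amounts (n = n₀ + ν ξ):
  B: 646.3 − 2(105) = 436.3
  A: 0 + 1(105) = 105

436 mol/s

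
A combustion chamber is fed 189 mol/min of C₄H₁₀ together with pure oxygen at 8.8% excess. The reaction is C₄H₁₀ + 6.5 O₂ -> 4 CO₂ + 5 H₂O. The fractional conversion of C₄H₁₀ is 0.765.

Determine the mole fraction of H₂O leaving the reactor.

Stoichiometric O₂ = 6.5 × 189 = 1228 mol/min; O₂ fed = 1228 × 1.088 = 1337 mol/min.
Fuel reacted = 0.765 × 189 → ξ = 144.6 mol/min.
Outlet (n = n₀ + ν ξ):
  C₄H₁₀: 189 − 1(144.6) = 44.41
  O₂: 1337 − 6.5(144.6) = 396.8
  CO₂: 0 + 4(144.6) = 578.3
  H₂O: 0 + 5(144.6) = 722.9
Total out = 1742 mol/min; y_H₂O = 722.9 / 1742 = 0.4149.

0.415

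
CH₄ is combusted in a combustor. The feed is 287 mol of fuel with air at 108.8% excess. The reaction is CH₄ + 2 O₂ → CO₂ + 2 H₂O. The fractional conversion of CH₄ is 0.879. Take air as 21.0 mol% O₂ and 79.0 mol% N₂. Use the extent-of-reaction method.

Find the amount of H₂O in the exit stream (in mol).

Stoichiometric O₂ = 2 × 287 = 574 mol; O₂ fed = 574 × 2.088 = 1199 mol.
N₂ fed = 1199 × 79/21 = 4509 mol.
Fuel reacted = 0.879 × 287 → ξ = 252.3 mol.
Outlet (n = n₀ + ν ξ):
  CH₄: 287 − 1(252.3) = 34.73
  O₂: 1199 − 2(252.3) = 694
  N₂: 4509 (inert)
  CO₂: 0 + 1(252.3) = 252.3
  H₂O: 0 + 2(252.3) = 504.5

505 mol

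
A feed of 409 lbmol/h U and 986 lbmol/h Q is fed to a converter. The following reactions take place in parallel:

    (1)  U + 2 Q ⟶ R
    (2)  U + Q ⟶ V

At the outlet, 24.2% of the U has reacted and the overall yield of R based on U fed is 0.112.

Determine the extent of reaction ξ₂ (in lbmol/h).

Yield of R: 1ξ₁ / 409 = 0.112 → ξ₁ = 45.81 lbmol/h.
Conversion of U: 1ξ₁ + 1ξ₂ = 0.242 × 409 = 98.98 → ξ₂ = 53.17 lbmol/h.
Outlet amounts (n = n₀ + Σ ν·ξ):
  U: 409 − 1(45.81) − 1(53.17) = 310
  Q: 986 − 2(45.81) − 1(53.17) = 841.2
  R: 0 + 1(45.81) = 45.81
  V: 0 + 1(53.17) = 53.17

ξ₂ = 53.2 lbmol/h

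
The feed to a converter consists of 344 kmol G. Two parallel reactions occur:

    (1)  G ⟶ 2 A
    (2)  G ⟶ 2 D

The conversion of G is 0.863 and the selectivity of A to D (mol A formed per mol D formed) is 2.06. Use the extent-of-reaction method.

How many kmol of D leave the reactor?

194 kmol

Conversion of G: G consumed = 0.863 × 344 = 296.9 kmol = 1ξ₁ + 1ξ₂.
Selectivity: 2ξ₁ / (2ξ₂) = 2.06 → ξ₁ = 2.06 ξ₂.
Substitute: (1·2.06 + 1) ξ₂ = 296.9 → ξ₂ = 97.02 kmol, ξ₁ = 199.9 kmol.
Outlet amounts (n = n₀ + Σ ν·ξ):
  G: 344 − 1(199.9) − 1(97.02) = 47.13
  A: 0 + 2(199.9) = 399.7
  D: 0 + 2(97.02) = 194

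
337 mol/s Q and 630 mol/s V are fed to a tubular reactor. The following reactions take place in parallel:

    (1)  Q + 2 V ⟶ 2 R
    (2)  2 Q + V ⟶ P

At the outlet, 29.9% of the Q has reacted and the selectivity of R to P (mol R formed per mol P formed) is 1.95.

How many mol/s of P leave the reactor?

33.9 mol/s

Conversion of Q: Q consumed = 0.299 × 337 = 100.8 mol/s = 1ξ₁ + 2ξ₂.
Selectivity: 2ξ₁ / (1ξ₂) = 1.95 → ξ₁ = 0.975 ξ₂.
Substitute: (1·0.975 + 2) ξ₂ = 100.8 → ξ₂ = 33.87 mol/s, ξ₁ = 33.02 mol/s.
Outlet amounts (n = n₀ + Σ ν·ξ):
  Q: 337 − 1(33.02) − 2(33.87) = 236.2
  V: 630 − 2(33.02) − 1(33.87) = 530.1
  R: 0 + 2(33.02) = 66.05
  P: 0 + 1(33.87) = 33.87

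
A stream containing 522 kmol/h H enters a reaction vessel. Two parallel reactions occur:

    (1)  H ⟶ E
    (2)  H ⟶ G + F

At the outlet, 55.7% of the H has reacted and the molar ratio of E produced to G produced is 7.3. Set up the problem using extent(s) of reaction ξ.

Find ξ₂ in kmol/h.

ξ₂ = 35 kmol/h

Conversion of H: H consumed = 0.557 × 522 = 290.8 kmol/h = 1ξ₁ + 1ξ₂.
Selectivity: 1ξ₁ / (1ξ₂) = 7.3 → ξ₁ = 7.3 ξ₂.
Substitute: (1·7.3 + 1) ξ₂ = 290.8 → ξ₂ = 35.03 kmol/h, ξ₁ = 255.7 kmol/h.
Outlet amounts (n = n₀ + Σ ν·ξ):
  H: 522 − 1(255.7) − 1(35.03) = 231.2
  E: 0 + 1(255.7) = 255.7
  G: 0 + 1(35.03) = 35.03
  F: 0 + 1(35.03) = 35.03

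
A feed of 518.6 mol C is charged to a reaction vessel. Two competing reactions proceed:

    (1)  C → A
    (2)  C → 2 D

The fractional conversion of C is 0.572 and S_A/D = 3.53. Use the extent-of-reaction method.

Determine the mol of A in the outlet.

Conversion of C: C consumed = 0.572 × 518.6 = 296.6 mol = 1ξ₁ + 1ξ₂.
Selectivity: 1ξ₁ / (2ξ₂) = 3.53 → ξ₁ = 7.06 ξ₂.
Substitute: (1·7.06 + 1) ξ₂ = 296.6 → ξ₂ = 36.8 mol, ξ₁ = 259.8 mol.
Outlet amounts (n = n₀ + Σ ν·ξ):
  C: 518.6 − 1(259.8) − 1(36.8) = 222
  A: 0 + 1(259.8) = 259.8
  D: 0 + 2(36.8) = 73.61

260 mol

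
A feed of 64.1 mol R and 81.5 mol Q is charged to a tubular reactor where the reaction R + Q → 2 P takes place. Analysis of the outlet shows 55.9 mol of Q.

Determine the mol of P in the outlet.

For Q: n = n₀ − 1ξ → 55.9 = 81.5 − 1ξ, giving ξ = 25.6 mol.
Outlet amounts (n = n₀ + ν ξ):
  R: 64.1 − 1(25.6) = 38.5
  Q: 81.5 − 1(25.6) = 55.9
  P: 0 + 2(25.6) = 51.2

51.2 mol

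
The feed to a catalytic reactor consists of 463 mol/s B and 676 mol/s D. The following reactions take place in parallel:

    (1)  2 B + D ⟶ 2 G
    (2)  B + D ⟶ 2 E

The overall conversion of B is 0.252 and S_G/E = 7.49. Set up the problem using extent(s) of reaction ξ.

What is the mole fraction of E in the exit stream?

Conversion of B: B consumed = 0.252 × 463 = 116.7 mol/s = 2ξ₁ + 1ξ₂.
Selectivity: 2ξ₁ / (2ξ₂) = 7.49 → ξ₁ = 7.49 ξ₂.
Substitute: (2·7.49 + 1) ξ₂ = 116.7 → ξ₂ = 7.301 mol/s, ξ₁ = 54.69 mol/s.
Outlet amounts (n = n₀ + Σ ν·ξ):
  B: 463 − 2(54.69) − 1(7.301) = 346.3
  D: 676 − 1(54.69) − 1(7.301) = 614
  G: 0 + 2(54.69) = 109.4
  E: 0 + 2(7.301) = 14.6
Total out = 1084 mol/s; y_E = 14.6 / 1084 = 0.01347.

0.0135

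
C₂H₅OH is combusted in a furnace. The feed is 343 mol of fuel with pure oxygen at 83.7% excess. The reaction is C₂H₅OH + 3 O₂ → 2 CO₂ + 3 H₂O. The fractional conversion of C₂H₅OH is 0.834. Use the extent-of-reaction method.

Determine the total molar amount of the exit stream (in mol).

2520 mol

Stoichiometric O₂ = 3 × 343 = 1029 mol; O₂ fed = 1029 × 1.837 = 1890 mol.
Fuel reacted = 0.834 × 343 → ξ = 286.1 mol.
Outlet (n = n₀ + ν ξ):
  C₂H₅OH: 343 − 1(286.1) = 56.94
  O₂: 1890 − 3(286.1) = 1032
  CO₂: 0 + 2(286.1) = 572.1
  H₂O: 0 + 3(286.1) = 858.2
Total out = 56.94 + 1032 + 572.1 + 858.2 = 2519 mol.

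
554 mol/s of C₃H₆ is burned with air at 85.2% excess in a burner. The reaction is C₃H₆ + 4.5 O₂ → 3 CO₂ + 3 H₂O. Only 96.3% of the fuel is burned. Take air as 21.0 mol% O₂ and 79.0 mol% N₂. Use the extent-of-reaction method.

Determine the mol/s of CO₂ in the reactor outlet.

Stoichiometric O₂ = 4.5 × 554 = 2493 mol/s; O₂ fed = 2493 × 1.852 = 4617 mol/s.
N₂ fed = 4617 × 79/21 = 17370 mol/s.
Fuel reacted = 0.963 × 554 → ξ = 533.5 mol/s.
Outlet (n = n₀ + ν ξ):
  C₃H₆: 554 − 1(533.5) = 20.5
  O₂: 4617 − 4.5(533.5) = 2216
  N₂: 17370 (inert)
  CO₂: 0 + 3(533.5) = 1601
  H₂O: 0 + 3(533.5) = 1601

1600 mol/s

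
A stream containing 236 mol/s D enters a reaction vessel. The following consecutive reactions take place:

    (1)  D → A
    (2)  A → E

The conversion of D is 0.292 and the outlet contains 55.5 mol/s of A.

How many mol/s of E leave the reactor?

Conversion of D: D consumed = 1ξ₁ = 0.292 × 236 → ξ₁ = 68.91 mol/s.
A balance: n_A = 0 + 1ξ₁ − 1ξ₂ = 55.5 → ξ₂ = (1·68.91 − 55.5)/1 = 13.41 mol/s.
Outlet amounts (n = n₀ + Σ ν·ξ):
  D: 236 − 1(68.91) = 167.1
  A: 0 + 1(68.91) − 1(13.41) = 55.5
  E: 0 + 1(13.41) = 13.41

13.4 mol/s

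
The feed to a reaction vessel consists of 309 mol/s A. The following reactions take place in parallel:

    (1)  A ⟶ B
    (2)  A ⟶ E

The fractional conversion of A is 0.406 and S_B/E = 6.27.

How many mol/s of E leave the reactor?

Conversion of A: A consumed = 0.406 × 309 = 125.5 mol/s = 1ξ₁ + 1ξ₂.
Selectivity: 1ξ₁ / (1ξ₂) = 6.27 → ξ₁ = 6.27 ξ₂.
Substitute: (1·6.27 + 1) ξ₂ = 125.5 → ξ₂ = 17.26 mol/s, ξ₁ = 108.2 mol/s.
Outlet amounts (n = n₀ + Σ ν·ξ):
  A: 309 − 1(108.2) − 1(17.26) = 183.5
  B: 0 + 1(108.2) = 108.2
  E: 0 + 1(17.26) = 17.26

17.3 mol/s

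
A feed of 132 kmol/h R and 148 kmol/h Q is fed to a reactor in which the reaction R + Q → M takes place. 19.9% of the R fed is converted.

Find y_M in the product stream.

R reacted = 0.199 × 132 = 26.27 kmol/h; ν_R = −1, so ξ = 26.27/1 = 26.27 kmol/h.
Outlet amounts (n = n₀ + ν ξ):
  R: 132 − 1(26.27) = 105.7
  Q: 148 − 1(26.27) = 121.7
  M: 0 + 1(26.27) = 26.27
Total out = 253.7 kmol/h; y_M = 26.27 / 253.7 = 0.1035.

0.104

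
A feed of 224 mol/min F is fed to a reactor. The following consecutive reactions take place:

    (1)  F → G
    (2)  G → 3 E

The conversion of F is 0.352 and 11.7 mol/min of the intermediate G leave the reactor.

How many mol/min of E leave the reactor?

Conversion of F: F consumed = 1ξ₁ = 0.352 × 224 → ξ₁ = 78.85 mol/min.
G balance: n_G = 0 + 1ξ₁ − 1ξ₂ = 11.7 → ξ₂ = (1·78.85 − 11.7)/1 = 67.15 mol/min.
Outlet amounts (n = n₀ + Σ ν·ξ):
  F: 224 − 1(78.85) = 145.2
  G: 0 + 1(78.85) − 1(67.15) = 11.7
  E: 0 + 3(67.15) = 201.4

201 mol/min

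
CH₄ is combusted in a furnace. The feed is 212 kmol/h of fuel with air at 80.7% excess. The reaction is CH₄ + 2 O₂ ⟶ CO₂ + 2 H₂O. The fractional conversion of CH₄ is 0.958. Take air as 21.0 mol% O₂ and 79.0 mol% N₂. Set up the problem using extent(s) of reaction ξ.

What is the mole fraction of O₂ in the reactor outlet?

0.0932

Stoichiometric O₂ = 2 × 212 = 424 kmol/h; O₂ fed = 424 × 1.807 = 766.2 kmol/h.
N₂ fed = 766.2 × 79/21 = 2882 kmol/h.
Fuel reacted = 0.958 × 212 → ξ = 203.1 kmol/h.
Outlet (n = n₀ + ν ξ):
  CH₄: 212 − 1(203.1) = 8.904
  O₂: 766.2 − 2(203.1) = 360
  N₂: 2882 (inert)
  CO₂: 0 + 1(203.1) = 203.1
  H₂O: 0 + 2(203.1) = 406.2
Total out = 3860 kmol/h; y_O₂ = 360 / 3860 = 0.09325.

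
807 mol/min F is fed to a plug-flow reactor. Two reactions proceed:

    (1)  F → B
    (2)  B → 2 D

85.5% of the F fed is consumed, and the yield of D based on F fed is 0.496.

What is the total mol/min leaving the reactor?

1010 mol/min

Conversion of F: F consumed = 1ξ₁ = 0.855 × 807 → ξ₁ = 690 mol/min.
Yield of D: 2ξ₂ / 807 = 0.496 → ξ₂ = 200.1 mol/min.
Outlet amounts (n = n₀ + Σ ν·ξ):
  F: 807 − 1(690) = 117
  B: 0 + 1(690) − 1(200.1) = 489.8
  D: 0 + 2(200.1) = 400.3
Total out = 117 + 489.8 + 400.3 = 1007 mol/min.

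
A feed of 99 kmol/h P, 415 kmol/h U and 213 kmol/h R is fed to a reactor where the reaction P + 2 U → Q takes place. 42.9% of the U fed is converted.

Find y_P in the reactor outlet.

U reacted = 0.429 × 415 = 178 kmol/h; ν_U = −2, so ξ = 178/2 = 89.02 kmol/h.
Outlet amounts (n = n₀ + ν ξ):
  P: 99 − 1(89.02) = 9.983
  U: 415 − 2(89.02) = 237
  Q: 0 + 1(89.02) = 89.02
  R: 213 (inert)
Total out = 549 kmol/h; y_P = 9.983 / 549 = 0.01818.

0.0182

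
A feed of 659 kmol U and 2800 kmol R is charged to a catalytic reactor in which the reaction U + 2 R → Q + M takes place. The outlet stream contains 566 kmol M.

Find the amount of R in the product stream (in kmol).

1670 kmol

For M: n = n₀ + 1ξ → 566 = 0 + 1ξ, giving ξ = 566 kmol.
Outlet amounts (n = n₀ + ν ξ):
  U: 659 − 1(566) = 93
  R: 2800 − 2(566) = 1668
  Q: 0 + 1(566) = 566
  M: 0 + 1(566) = 566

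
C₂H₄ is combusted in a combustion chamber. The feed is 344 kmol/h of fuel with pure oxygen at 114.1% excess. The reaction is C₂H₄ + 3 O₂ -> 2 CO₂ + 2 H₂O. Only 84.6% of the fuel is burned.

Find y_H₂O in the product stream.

0.228

Stoichiometric O₂ = 3 × 344 = 1032 kmol/h; O₂ fed = 1032 × 2.141 = 2210 kmol/h.
Fuel reacted = 0.846 × 344 → ξ = 291 kmol/h.
Outlet (n = n₀ + ν ξ):
  C₂H₄: 344 − 1(291) = 52.98
  O₂: 2210 − 3(291) = 1336
  CO₂: 0 + 2(291) = 582
  H₂O: 0 + 2(291) = 582
Total out = 2554 kmol/h; y_H₂O = 582 / 2554 = 0.2279.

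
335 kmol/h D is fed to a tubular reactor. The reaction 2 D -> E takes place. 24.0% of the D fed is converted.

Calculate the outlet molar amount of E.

40.2 kmol/h

D reacted = 0.24 × 335 = 80.4 kmol/h; ν_D = −2, so ξ = 80.4/2 = 40.2 kmol/h.
Outlet amounts (n = n₀ + ν ξ):
  D: 335 − 2(40.2) = 254.6
  E: 0 + 1(40.2) = 40.2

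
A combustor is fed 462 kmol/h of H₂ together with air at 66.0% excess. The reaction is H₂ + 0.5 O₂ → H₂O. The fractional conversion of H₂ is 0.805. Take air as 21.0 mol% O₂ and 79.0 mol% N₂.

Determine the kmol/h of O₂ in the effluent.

198 kmol/h

Stoichiometric O₂ = 0.5 × 462 = 231 kmol/h; O₂ fed = 231 × 1.660 = 383.5 kmol/h.
N₂ fed = 383.5 × 79/21 = 1443 kmol/h.
Fuel reacted = 0.805 × 462 → ξ = 371.9 kmol/h.
Outlet (n = n₀ + ν ξ):
  H₂: 462 − 1(371.9) = 90.09
  O₂: 383.5 − 0.5(371.9) = 197.5
  N₂: 1443 (inert)
  H₂O: 0 + 1(371.9) = 371.9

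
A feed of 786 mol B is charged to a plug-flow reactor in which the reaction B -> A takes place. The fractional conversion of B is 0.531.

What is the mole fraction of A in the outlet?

0.531

B reacted = 0.531 × 786 = 417.4 mol; ν_B = −1, so ξ = 417.4/1 = 417.4 mol.
Outlet amounts (n = n₀ + ν ξ):
  B: 786 − 1(417.4) = 368.6
  A: 0 + 1(417.4) = 417.4
Total out = 786 mol; y_A = 417.4 / 786 = 0.531.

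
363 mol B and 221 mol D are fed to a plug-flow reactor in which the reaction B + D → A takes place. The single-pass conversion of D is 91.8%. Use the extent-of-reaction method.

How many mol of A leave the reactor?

203 mol

D reacted = 0.918 × 221 = 202.9 mol; ν_D = −1, so ξ = 202.9/1 = 202.9 mol.
Outlet amounts (n = n₀ + ν ξ):
  B: 363 − 1(202.9) = 160.1
  D: 221 − 1(202.9) = 18.12
  A: 0 + 1(202.9) = 202.9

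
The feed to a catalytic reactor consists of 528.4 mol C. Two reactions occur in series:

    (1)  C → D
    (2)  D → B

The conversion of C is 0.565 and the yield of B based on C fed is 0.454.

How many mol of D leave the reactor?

Conversion of C: C consumed = 1ξ₁ = 0.565 × 528.4 → ξ₁ = 298.5 mol.
Yield of B: 1ξ₂ / 528.4 = 0.454 → ξ₂ = 239.9 mol.
Outlet amounts (n = n₀ + Σ ν·ξ):
  C: 528.4 − 1(298.5) = 229.9
  D: 0 + 1(298.5) − 1(239.9) = 58.65
  B: 0 + 1(239.9) = 239.9

58.7 mol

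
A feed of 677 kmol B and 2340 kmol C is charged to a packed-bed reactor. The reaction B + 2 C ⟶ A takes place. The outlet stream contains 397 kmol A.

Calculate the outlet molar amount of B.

For A: n = n₀ + 1ξ → 397 = 0 + 1ξ, giving ξ = 397 kmol.
Outlet amounts (n = n₀ + ν ξ):
  B: 677 − 1(397) = 280
  C: 2340 − 2(397) = 1546
  A: 0 + 1(397) = 397

280 kmol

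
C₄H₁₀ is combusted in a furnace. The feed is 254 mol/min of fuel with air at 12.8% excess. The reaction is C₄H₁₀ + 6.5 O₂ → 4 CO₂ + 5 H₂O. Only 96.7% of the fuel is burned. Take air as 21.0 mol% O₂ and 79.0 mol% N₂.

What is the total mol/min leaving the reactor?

Stoichiometric O₂ = 6.5 × 254 = 1651 mol/min; O₂ fed = 1651 × 1.128 = 1862 mol/min.
N₂ fed = 1862 × 79/21 = 7006 mol/min.
Fuel reacted = 0.967 × 254 → ξ = 245.6 mol/min.
Outlet (n = n₀ + ν ξ):
  C₄H₁₀: 254 − 1(245.6) = 8.382
  O₂: 1862 − 6.5(245.6) = 265.8
  N₂: 7006 (inert)
  CO₂: 0 + 4(245.6) = 982.5
  H₂O: 0 + 5(245.6) = 1228
Total out = 8.382 + 265.8 + 7006 + 982.5 + 1228 = 9491 mol/min.

9490 mol/min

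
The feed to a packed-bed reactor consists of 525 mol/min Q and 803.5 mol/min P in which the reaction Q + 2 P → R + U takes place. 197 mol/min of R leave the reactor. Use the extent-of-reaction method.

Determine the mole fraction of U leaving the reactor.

0.174

For R: n = n₀ + 1ξ → 197 = 0 + 1ξ, giving ξ = 197 mol/min.
Outlet amounts (n = n₀ + ν ξ):
  Q: 525 − 1(197) = 328
  P: 803.5 − 2(197) = 409.5
  R: 0 + 1(197) = 197
  U: 0 + 1(197) = 197
Total out = 1132 mol/min; y_U = 197 / 1132 = 0.1741.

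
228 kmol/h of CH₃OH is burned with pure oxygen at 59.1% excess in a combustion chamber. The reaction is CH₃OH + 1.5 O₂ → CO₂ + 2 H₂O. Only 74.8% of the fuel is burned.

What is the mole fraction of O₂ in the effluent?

0.336

Stoichiometric O₂ = 1.5 × 228 = 342 kmol/h; O₂ fed = 342 × 1.591 = 544.1 kmol/h.
Fuel reacted = 0.748 × 228 → ξ = 170.5 kmol/h.
Outlet (n = n₀ + ν ξ):
  CH₃OH: 228 − 1(170.5) = 57.46
  O₂: 544.1 − 1.5(170.5) = 288.3
  CO₂: 0 + 1(170.5) = 170.5
  H₂O: 0 + 2(170.5) = 341.1
Total out = 857.4 kmol/h; y_O₂ = 288.3 / 857.4 = 0.3363.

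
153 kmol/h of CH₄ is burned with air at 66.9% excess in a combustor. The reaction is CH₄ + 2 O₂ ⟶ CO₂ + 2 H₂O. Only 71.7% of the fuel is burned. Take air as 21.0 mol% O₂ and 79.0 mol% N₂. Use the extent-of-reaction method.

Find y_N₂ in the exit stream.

Stoichiometric O₂ = 2 × 153 = 306 kmol/h; O₂ fed = 306 × 1.669 = 510.7 kmol/h.
N₂ fed = 510.7 × 79/21 = 1921 kmol/h.
Fuel reacted = 0.717 × 153 → ξ = 109.7 kmol/h.
Outlet (n = n₀ + ν ξ):
  CH₄: 153 − 1(109.7) = 43.3
  O₂: 510.7 − 2(109.7) = 291.3
  N₂: 1921 (inert)
  CO₂: 0 + 1(109.7) = 109.7
  H₂O: 0 + 2(109.7) = 219.4
Total out = 2585 kmol/h; y_N₂ = 1921 / 2585 = 0.7432.

0.743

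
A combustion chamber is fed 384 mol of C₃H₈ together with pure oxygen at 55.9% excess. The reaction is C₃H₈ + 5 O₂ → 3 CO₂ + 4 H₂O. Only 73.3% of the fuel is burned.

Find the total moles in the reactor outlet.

3660 mol

Stoichiometric O₂ = 5 × 384 = 1920 mol; O₂ fed = 1920 × 1.559 = 2993 mol.
Fuel reacted = 0.733 × 384 → ξ = 281.5 mol.
Outlet (n = n₀ + ν ξ):
  C₃H₈: 384 − 1(281.5) = 102.5
  O₂: 2993 − 5(281.5) = 1586
  CO₂: 0 + 3(281.5) = 844.4
  H₂O: 0 + 4(281.5) = 1126
Total out = 102.5 + 1586 + 844.4 + 1126 = 3659 mol.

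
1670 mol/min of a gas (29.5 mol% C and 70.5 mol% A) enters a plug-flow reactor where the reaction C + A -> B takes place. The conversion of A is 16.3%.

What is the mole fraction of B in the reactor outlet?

A reacted = 0.163 × 1177 = 191.9 mol/min; ν_A = −1, so ξ = 191.9/1 = 191.9 mol/min.
Outlet amounts (n = n₀ + ν ξ):
  C: 492.6 − 1(191.9) = 300.7
  A: 1177 − 1(191.9) = 985.4
  B: 0 + 1(191.9) = 191.9
Total out = 1478 mol/min; y_B = 191.9 / 1478 = 0.1298.

0.13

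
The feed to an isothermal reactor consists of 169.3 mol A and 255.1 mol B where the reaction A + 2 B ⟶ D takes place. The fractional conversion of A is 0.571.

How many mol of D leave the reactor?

A reacted = 0.571 × 169.3 = 96.67 mol; ν_A = −1, so ξ = 96.67/1 = 96.67 mol.
Outlet amounts (n = n₀ + ν ξ):
  A: 169.3 − 1(96.67) = 72.63
  B: 255.1 − 2(96.67) = 61.76
  D: 0 + 1(96.67) = 96.67

96.7 mol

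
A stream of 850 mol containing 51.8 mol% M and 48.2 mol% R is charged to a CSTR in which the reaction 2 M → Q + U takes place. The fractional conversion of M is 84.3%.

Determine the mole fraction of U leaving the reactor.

0.218

M reacted = 0.843 × 440.3 = 371.2 mol; ν_M = −2, so ξ = 371.2/2 = 185.6 mol.
Outlet amounts (n = n₀ + ν ξ):
  M: 440.3 − 2(185.6) = 69.13
  Q: 0 + 1(185.6) = 185.6
  U: 0 + 1(185.6) = 185.6
  R: 409.7 (inert)
Total out = 850 mol; y_U = 185.6 / 850 = 0.2183.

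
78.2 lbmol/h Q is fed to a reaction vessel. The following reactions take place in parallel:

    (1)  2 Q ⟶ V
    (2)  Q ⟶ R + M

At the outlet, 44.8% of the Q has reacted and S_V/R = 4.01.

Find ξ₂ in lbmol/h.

Conversion of Q: Q consumed = 0.448 × 78.2 = 35.03 lbmol/h = 2ξ₁ + 1ξ₂.
Selectivity: 1ξ₁ / (1ξ₂) = 4.01 → ξ₁ = 4.01 ξ₂.
Substitute: (2·4.01 + 1) ξ₂ = 35.03 → ξ₂ = 3.884 lbmol/h, ξ₁ = 15.57 lbmol/h.
Outlet amounts (n = n₀ + Σ ν·ξ):
  Q: 78.2 − 2(15.57) − 1(3.884) = 43.17
  V: 0 + 1(15.57) = 15.57
  R: 0 + 1(3.884) = 3.884
  M: 0 + 1(3.884) = 3.884

ξ₂ = 3.88 lbmol/h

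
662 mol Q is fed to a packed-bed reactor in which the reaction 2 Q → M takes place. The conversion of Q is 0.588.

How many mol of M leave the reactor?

195 mol

Q reacted = 0.588 × 662 = 389.3 mol; ν_Q = −2, so ξ = 389.3/2 = 194.6 mol.
Outlet amounts (n = n₀ + ν ξ):
  Q: 662 − 2(194.6) = 272.7
  M: 0 + 1(194.6) = 194.6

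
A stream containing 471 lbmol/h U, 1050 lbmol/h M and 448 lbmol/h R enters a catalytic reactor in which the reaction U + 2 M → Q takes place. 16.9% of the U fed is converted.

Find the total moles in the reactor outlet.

U reacted = 0.169 × 471 = 79.6 lbmol/h; ν_U = −1, so ξ = 79.6/1 = 79.6 lbmol/h.
Outlet amounts (n = n₀ + ν ξ):
  U: 471 − 1(79.6) = 391.4
  M: 1050 − 2(79.6) = 890.8
  Q: 0 + 1(79.6) = 79.6
  R: 448 (inert)
Total out = 391.4 + 890.8 + 79.6 + 448 = 1810 lbmol/h.

1810 lbmol/h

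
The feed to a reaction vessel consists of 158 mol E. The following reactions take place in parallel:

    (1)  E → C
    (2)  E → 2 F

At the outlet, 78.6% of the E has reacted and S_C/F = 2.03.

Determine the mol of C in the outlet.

99.6 mol

Conversion of E: E consumed = 0.786 × 158 = 124.2 mol = 1ξ₁ + 1ξ₂.
Selectivity: 1ξ₁ / (2ξ₂) = 2.03 → ξ₁ = 4.06 ξ₂.
Substitute: (1·4.06 + 1) ξ₂ = 124.2 → ξ₂ = 24.54 mol, ξ₁ = 99.64 mol.
Outlet amounts (n = n₀ + Σ ν·ξ):
  E: 158 − 1(99.64) − 1(24.54) = 33.81
  C: 0 + 1(99.64) = 99.64
  F: 0 + 2(24.54) = 49.09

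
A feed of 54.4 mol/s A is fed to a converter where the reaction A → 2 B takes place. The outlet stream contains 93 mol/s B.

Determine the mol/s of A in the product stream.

For B: n = n₀ + 2ξ → 93 = 0 + 2ξ, giving ξ = 46.5 mol/s.
Outlet amounts (n = n₀ + ν ξ):
  A: 54.4 − 1(46.5) = 7.9
  B: 0 + 2(46.5) = 93

7.9 mol/s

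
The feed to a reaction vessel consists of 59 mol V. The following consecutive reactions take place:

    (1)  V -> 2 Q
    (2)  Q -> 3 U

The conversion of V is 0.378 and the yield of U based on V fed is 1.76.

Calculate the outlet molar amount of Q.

Conversion of V: V consumed = 1ξ₁ = 0.378 × 59 → ξ₁ = 22.3 mol.
Yield of U: 3ξ₂ / 59 = 1.76 → ξ₂ = 34.61 mol.
Outlet amounts (n = n₀ + Σ ν·ξ):
  V: 59 − 1(22.3) = 36.7
  Q: 0 + 2(22.3) − 1(34.61) = 9.991
  U: 0 + 3(34.61) = 103.8

9.99 mol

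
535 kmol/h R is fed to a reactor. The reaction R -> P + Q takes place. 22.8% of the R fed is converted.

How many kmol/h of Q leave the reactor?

R reacted = 0.228 × 535 = 122 kmol/h; ν_R = −1, so ξ = 122/1 = 122 kmol/h.
Outlet amounts (n = n₀ + ν ξ):
  R: 535 − 1(122) = 413
  P: 0 + 1(122) = 122
  Q: 0 + 1(122) = 122

122 kmol/h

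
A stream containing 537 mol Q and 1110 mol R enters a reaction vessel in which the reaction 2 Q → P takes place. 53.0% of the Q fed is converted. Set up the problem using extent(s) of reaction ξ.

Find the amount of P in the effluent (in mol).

142 mol

Q reacted = 0.53 × 537 = 284.6 mol; ν_Q = −2, so ξ = 284.6/2 = 142.3 mol.
Outlet amounts (n = n₀ + ν ξ):
  Q: 537 − 2(142.3) = 252.4
  P: 0 + 1(142.3) = 142.3
  R: 1110 (inert)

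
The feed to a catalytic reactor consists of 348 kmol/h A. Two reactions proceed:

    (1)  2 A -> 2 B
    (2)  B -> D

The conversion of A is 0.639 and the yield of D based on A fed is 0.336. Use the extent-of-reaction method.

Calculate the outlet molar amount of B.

105 kmol/h

Conversion of A: A consumed = 2ξ₁ = 0.639 × 348 → ξ₁ = 111.2 kmol/h.
Yield of D: 1ξ₂ / 348 = 0.336 → ξ₂ = 116.9 kmol/h.
Outlet amounts (n = n₀ + Σ ν·ξ):
  A: 348 − 2(111.2) = 125.6
  B: 0 + 2(111.2) − 1(116.9) = 105.4
  D: 0 + 1(116.9) = 116.9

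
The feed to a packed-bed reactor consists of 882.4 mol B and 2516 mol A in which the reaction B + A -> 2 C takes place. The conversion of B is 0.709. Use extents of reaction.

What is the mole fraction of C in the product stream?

0.368

B reacted = 0.709 × 882.4 = 625.6 mol; ν_B = −1, so ξ = 625.6/1 = 625.6 mol.
Outlet amounts (n = n₀ + ν ξ):
  B: 882.4 − 1(625.6) = 256.8
  A: 2516 − 1(625.6) = 1890
  C: 0 + 2(625.6) = 1251
Total out = 3398 mol; y_C = 1251 / 3398 = 0.3682.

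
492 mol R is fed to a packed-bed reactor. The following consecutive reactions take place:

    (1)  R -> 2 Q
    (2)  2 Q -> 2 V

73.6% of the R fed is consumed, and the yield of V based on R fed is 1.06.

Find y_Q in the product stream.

Conversion of R: R consumed = 1ξ₁ = 0.736 × 492 → ξ₁ = 362.1 mol.
Yield of V: 2ξ₂ / 492 = 1.06 → ξ₂ = 260.8 mol.
Outlet amounts (n = n₀ + Σ ν·ξ):
  R: 492 − 1(362.1) = 129.9
  Q: 0 + 2(362.1) − 2(260.8) = 202.7
  V: 0 + 2(260.8) = 521.5
Total out = 854.1 mol; y_Q = 202.7 / 854.1 = 0.2373.

0.237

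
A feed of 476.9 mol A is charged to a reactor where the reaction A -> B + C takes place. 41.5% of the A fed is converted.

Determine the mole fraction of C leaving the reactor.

A reacted = 0.415 × 476.9 = 197.9 mol; ν_A = −1, so ξ = 197.9/1 = 197.9 mol.
Outlet amounts (n = n₀ + ν ξ):
  A: 476.9 − 1(197.9) = 279
  B: 0 + 1(197.9) = 197.9
  C: 0 + 1(197.9) = 197.9
Total out = 674.8 mol; y_C = 197.9 / 674.8 = 0.2933.

0.293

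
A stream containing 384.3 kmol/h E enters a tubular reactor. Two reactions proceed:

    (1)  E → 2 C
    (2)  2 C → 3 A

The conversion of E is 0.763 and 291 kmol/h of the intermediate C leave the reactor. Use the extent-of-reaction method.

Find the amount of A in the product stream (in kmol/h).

443 kmol/h

Conversion of E: E consumed = 1ξ₁ = 0.763 × 384.3 → ξ₁ = 293.2 kmol/h.
C balance: n_C = 0 + 2ξ₁ − 2ξ₂ = 291 → ξ₂ = (2·293.2 − 291)/2 = 147.7 kmol/h.
Outlet amounts (n = n₀ + Σ ν·ξ):
  E: 384.3 − 1(293.2) = 91.08
  C: 0 + 2(293.2) − 2(147.7) = 291
  A: 0 + 3(147.7) = 443.2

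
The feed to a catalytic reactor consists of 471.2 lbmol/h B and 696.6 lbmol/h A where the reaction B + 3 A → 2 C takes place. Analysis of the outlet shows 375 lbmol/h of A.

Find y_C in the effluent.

For A: n = n₀ − 3ξ → 375 = 696.6 − 3ξ, giving ξ = 107.2 lbmol/h.
Outlet amounts (n = n₀ + ν ξ):
  B: 471.2 − 1(107.2) = 364
  A: 696.6 − 3(107.2) = 375
  C: 0 + 2(107.2) = 214.4
Total out = 953.4 lbmol/h; y_C = 214.4 / 953.4 = 0.2249.

0.225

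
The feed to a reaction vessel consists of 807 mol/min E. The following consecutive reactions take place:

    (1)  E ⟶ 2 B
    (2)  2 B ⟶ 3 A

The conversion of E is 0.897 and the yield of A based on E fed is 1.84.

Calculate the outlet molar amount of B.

458 mol/min

Conversion of E: E consumed = 1ξ₁ = 0.897 × 807 → ξ₁ = 723.9 mol/min.
Yield of A: 3ξ₂ / 807 = 1.84 → ξ₂ = 495 mol/min.
Outlet amounts (n = n₀ + Σ ν·ξ):
  E: 807 − 1(723.9) = 83.12
  B: 0 + 2(723.9) − 2(495) = 457.8
  A: 0 + 3(495) = 1485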